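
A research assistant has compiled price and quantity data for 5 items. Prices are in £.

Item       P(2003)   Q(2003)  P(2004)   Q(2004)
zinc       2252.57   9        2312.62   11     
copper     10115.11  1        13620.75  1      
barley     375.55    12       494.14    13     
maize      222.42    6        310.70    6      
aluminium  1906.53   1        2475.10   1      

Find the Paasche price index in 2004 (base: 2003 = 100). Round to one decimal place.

Paasche price index uses current-period quantities as weights.
ΣP(2004)·Q(2004) = 2312.62×11 + 13620.75×1 + 494.14×13 + 310.70×6 + 2475.10×1 = 25438.82 + 13620.75 + 6423.82 + 1864.2 + 2475.1 = 49822.69
ΣP(2003)·Q(2004) = 2252.57×11 + 10115.11×1 + 375.55×13 + 222.42×6 + 1906.53×1 = 24778.27 + 10115.11 + 4882.15 + 1334.52 + 1906.53 = 43016.58
Index = 49822.69 / 43016.58 × 100 = 115.8221

115.8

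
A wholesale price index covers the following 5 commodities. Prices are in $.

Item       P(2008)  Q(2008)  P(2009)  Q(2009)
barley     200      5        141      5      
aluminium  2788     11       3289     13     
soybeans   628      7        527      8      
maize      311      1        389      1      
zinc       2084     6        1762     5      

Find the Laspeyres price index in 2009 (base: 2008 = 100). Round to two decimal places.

105.43

Laspeyres price index uses base-period quantities as weights.
ΣP(2009)·Q(2008) = 141×5 + 3289×11 + 527×7 + 389×1 + 1762×6 = 705 + 36179 + 3689 + 389 + 10572 = 51534
ΣP(2008)·Q(2008) = 200×5 + 2788×11 + 628×7 + 311×1 + 2084×6 = 1000 + 30668 + 4396 + 311 + 12504 = 48879
Index = 51534 / 48879 × 100 = 105.4318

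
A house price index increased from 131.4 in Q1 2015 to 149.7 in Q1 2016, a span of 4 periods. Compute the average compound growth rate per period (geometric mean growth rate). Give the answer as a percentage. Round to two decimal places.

Growth factor = (149.7/131.4)^(1/4) = (1.139269)^(1/4) = 1.033134
Growth rate = 1.033134 − 1 = 0.033134 = 3.3134%

3.31%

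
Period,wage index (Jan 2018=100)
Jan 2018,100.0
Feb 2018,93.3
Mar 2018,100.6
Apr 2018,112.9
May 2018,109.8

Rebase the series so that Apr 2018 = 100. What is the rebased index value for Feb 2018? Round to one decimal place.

Rebased(Feb 2018) = 93.3 / 112.9 × 100 = 82.6395

82.6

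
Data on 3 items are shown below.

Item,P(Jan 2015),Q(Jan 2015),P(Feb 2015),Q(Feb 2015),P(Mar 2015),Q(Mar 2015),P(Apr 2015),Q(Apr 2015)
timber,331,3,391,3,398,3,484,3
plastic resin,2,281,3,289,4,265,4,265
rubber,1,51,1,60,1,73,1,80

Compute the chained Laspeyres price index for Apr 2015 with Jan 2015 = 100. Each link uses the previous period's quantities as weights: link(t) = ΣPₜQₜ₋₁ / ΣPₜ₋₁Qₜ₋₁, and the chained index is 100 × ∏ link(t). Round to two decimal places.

Link Jan 2015→Feb 2015:
ΣP(Feb 2015)Q(Jan 2015) = 391×3 + 3×281 + 1×51 = 1173 + 843 + 51 = 2067
ΣP(Jan 2015)Q(Jan 2015) = 331×3 + 2×281 + 1×51 = 993 + 562 + 51 = 1606
link = 2067/1606 = 1.287049
Link Feb 2015→Mar 2015:
ΣP(Mar 2015)Q(Feb 2015) = 398×3 + 4×289 + 1×60 = 1194 + 1156 + 60 = 2410
ΣP(Feb 2015)Q(Feb 2015) = 391×3 + 3×289 + 1×60 = 1173 + 867 + 60 = 2100
link = 2410/2100 = 1.147619
Link Mar 2015→Apr 2015:
ΣP(Apr 2015)Q(Mar 2015) = 484×3 + 4×265 + 1×73 = 1452 + 1060 + 73 = 2585
ΣP(Mar 2015)Q(Mar 2015) = 398×3 + 4×265 + 1×73 = 1194 + 1060 + 73 = 2327
link = 2585/2327 = 1.110872
Chained index = 100 × 1.287049 × 1.147619 × 1.110872 = 164.0805

164.08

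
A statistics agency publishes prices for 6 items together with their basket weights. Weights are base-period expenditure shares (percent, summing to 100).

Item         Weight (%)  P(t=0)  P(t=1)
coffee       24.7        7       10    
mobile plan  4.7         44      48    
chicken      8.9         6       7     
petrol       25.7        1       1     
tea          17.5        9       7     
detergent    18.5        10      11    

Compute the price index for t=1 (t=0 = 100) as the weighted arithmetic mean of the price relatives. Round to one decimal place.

110.5

coffee: 24.7 × (10/7) = 24.7 × 1.428571 = 35.2857
mobile plan: 4.7 × (48/44) = 4.7 × 1.090909 = 5.1273
chicken: 8.9 × (7/6) = 8.9 × 1.166667 = 10.3833
petrol: 25.7 × (1/1) = 25.7 × 1.000000 = 25.7000
tea: 17.5 × (7/9) = 17.5 × 0.777778 = 13.6111
detergent: 18.5 × (11/10) = 18.5 × 1.100000 = 20.3500
Index = Σ wᵢ·(p₁ᵢ/p₀ᵢ) = 35.2857 + 5.1273 + 10.3833 + 25.7000 + 13.6111 + 20.3500 = 110.4574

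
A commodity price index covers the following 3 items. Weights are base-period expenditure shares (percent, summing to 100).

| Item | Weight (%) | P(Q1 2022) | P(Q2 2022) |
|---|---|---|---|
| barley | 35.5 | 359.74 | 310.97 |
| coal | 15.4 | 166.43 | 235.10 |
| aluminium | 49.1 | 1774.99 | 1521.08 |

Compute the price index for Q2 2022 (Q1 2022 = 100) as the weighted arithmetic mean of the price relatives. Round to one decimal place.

barley: 35.5 × (310.97/359.74) = 35.5 × 0.864430 = 30.6873
coal: 15.4 × (235.10/166.43) = 15.4 × 1.412606 = 21.7541
aluminium: 49.1 × (1521.08/1774.99) = 49.1 × 0.856951 = 42.0763
Index = Σ wᵢ·(p₁ᵢ/p₀ᵢ) = 30.6873 + 21.7541 + 42.0763 = 94.5177

94.5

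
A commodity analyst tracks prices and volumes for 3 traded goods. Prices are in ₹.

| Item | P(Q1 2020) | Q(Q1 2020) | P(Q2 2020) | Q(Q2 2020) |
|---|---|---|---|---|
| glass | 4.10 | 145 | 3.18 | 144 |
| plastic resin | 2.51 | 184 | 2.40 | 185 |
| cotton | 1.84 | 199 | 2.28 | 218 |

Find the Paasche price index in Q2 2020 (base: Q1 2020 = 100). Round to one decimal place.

Paasche price index uses current-period quantities as weights.
ΣP(Q2 2020)·Q(Q2 2020) = 3.18×144 + 2.40×185 + 2.28×218 = 457.92 + 444 + 497.04 = 1398.96
ΣP(Q1 2020)·Q(Q2 2020) = 4.10×144 + 2.51×185 + 1.84×218 = 590.4 + 464.35 + 401.12 = 1455.87
Index = 1398.96 / 1455.87 × 100 = 96.0910

96.1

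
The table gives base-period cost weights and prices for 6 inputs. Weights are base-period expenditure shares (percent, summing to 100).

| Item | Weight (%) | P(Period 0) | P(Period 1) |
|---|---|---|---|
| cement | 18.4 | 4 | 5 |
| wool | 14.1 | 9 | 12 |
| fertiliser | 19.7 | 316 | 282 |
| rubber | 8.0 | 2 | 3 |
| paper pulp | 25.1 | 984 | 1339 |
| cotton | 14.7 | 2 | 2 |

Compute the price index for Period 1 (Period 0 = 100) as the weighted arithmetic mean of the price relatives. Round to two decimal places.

cement: 18.4 × (5/4) = 18.4 × 1.250000 = 23.0000
wool: 14.1 × (12/9) = 14.1 × 1.333333 = 18.8000
fertiliser: 19.7 × (282/316) = 19.7 × 0.892405 = 17.5804
rubber: 8.0 × (3/2) = 8.0 × 1.500000 = 12.0000
paper pulp: 25.1 × (1339/984) = 25.1 × 1.360772 = 34.1554
cotton: 14.7 × (2/2) = 14.7 × 1.000000 = 14.7000
Index = Σ wᵢ·(p₁ᵢ/p₀ᵢ) = 23.0000 + 18.8000 + 17.5804 + 12.0000 + 34.1554 + 14.7000 = 120.2358

120.24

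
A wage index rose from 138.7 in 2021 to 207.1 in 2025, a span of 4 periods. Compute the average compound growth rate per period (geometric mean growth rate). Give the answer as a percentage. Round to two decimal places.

10.54%

Growth factor = (207.1/138.7)^(1/4) = (1.493151)^(1/4) = 1.105416
Growth rate = 1.105416 − 1 = 0.105416 = 10.5416%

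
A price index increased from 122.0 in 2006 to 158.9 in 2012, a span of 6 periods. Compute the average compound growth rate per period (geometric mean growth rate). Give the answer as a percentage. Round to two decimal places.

4.50%

Growth factor = (158.9/122.0)^(1/6) = (1.302459)^(1/6) = 1.045027
Growth rate = 1.045027 − 1 = 0.045027 = 4.5027%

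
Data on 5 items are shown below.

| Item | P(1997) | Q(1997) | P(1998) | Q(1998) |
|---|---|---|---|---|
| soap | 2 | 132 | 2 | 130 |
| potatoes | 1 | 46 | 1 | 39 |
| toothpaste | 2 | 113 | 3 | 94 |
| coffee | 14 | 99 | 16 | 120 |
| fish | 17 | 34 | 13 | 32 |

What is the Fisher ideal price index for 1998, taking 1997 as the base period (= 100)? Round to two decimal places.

107.30

Laspeyres component (base-period weights):
ΣP(1998)Q(1997) = 2×132 + 1×46 + 3×113 + 16×99 + 13×34 = 264 + 46 + 339 + 1584 + 442 = 2675
ΣP(1997)Q(1997) = 2×132 + 1×46 + 2×113 + 14×99 + 17×34 = 264 + 46 + 226 + 1386 + 578 = 2500
L = 2675 / 2500 × 100 = 107.0000
Paasche component (current-period weights):
ΣP(1998)Q(1998) = 2×130 + 1×39 + 3×94 + 16×120 + 13×32 = 260 + 39 + 282 + 1920 + 416 = 2917
ΣP(1997)Q(1998) = 2×130 + 1×39 + 2×94 + 14×120 + 17×32 = 260 + 39 + 188 + 1680 + 544 = 2711
P = 2917 / 2711 × 100 = 107.5987
Fisher = √(L × P) = √(107.0000 × 107.5987) = 107.2989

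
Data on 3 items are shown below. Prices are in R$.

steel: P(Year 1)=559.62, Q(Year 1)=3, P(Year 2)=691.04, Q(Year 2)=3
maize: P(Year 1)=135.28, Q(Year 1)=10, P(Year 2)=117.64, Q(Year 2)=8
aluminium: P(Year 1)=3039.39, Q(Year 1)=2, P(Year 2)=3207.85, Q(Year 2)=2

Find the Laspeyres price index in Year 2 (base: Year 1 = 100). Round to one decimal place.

106.1

Laspeyres price index uses base-period quantities as weights.
ΣP(Year 2)·Q(Year 1) = 691.04×3 + 117.64×10 + 3207.85×2 = 2073.12 + 1176.4 + 6415.7 = 9665.22
ΣP(Year 1)·Q(Year 1) = 559.62×3 + 135.28×10 + 3039.39×2 = 1678.86 + 1352.8 + 6078.78 = 9110.44
Index = 9665.22 / 9110.44 × 100 = 106.0895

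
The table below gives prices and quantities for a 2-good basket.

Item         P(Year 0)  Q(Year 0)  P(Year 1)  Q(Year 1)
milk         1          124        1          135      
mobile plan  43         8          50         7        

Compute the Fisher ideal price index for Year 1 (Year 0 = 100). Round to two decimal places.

111.60

Laspeyres component (base-period weights):
ΣP(Year 1)Q(Year 0) = 1×124 + 50×8 = 124 + 400 = 524
ΣP(Year 0)Q(Year 0) = 1×124 + 43×8 = 124 + 344 = 468
L = 524 / 468 × 100 = 111.9658
Paasche component (current-period weights):
ΣP(Year 1)Q(Year 1) = 1×135 + 50×7 = 135 + 350 = 485
ΣP(Year 0)Q(Year 1) = 1×135 + 43×7 = 135 + 301 = 436
P = 485 / 436 × 100 = 111.2385
Fisher = √(L × P) = √(111.9658 × 111.2385) = 111.6016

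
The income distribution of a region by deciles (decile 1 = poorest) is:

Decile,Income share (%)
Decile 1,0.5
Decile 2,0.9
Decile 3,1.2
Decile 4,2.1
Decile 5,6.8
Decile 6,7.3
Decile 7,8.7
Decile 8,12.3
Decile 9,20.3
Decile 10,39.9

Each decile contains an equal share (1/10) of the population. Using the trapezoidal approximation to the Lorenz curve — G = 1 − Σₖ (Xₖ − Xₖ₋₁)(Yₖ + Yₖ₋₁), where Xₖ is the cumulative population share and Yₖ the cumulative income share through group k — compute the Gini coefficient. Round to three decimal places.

0.566

Cumulative income shares Yₖ: 0.0050, 0.0140, 0.0260, 0.0470, 0.1150, 0.1880, 0.2750, 0.3980, 0.6010, 1.0000
Σ (Xₖ−Xₖ₋₁)(Yₖ+Yₖ₋₁) = (1/10)(0.0050+0.0000) + (1/10)(0.0140+0.0050) + (1/10)(0.0260+0.0140) + (1/10)(0.0470+0.0260) + (1/10)(0.1150+0.0470) + (1/10)(0.1880+0.1150) + (1/10)(0.2750+0.1880) + (1/10)(0.3980+0.2750) + (1/10)(0.6010+0.3980) + (1/10)(1.0000+0.6010)
  = 0.0005 + 0.0019 + 0.0040 + 0.0073 + 0.0162 + 0.0303 + 0.0463 + 0.0673 + 0.0999 + 0.1601 = 0.4338
G = 1 − 0.4338 = 0.5662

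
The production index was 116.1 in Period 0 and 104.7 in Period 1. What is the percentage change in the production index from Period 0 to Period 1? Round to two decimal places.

-9.82%

Change = (104.7 − 116.1) / 116.1 × 100
       = -11.4 / 116.1 × 100 = -9.8191%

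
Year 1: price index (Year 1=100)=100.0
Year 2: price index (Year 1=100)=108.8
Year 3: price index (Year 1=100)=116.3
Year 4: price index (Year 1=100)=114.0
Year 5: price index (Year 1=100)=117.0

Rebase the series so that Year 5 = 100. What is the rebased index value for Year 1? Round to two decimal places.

Rebased(Year 1) = 100.0 / 117.0 × 100 = 85.4701

85.47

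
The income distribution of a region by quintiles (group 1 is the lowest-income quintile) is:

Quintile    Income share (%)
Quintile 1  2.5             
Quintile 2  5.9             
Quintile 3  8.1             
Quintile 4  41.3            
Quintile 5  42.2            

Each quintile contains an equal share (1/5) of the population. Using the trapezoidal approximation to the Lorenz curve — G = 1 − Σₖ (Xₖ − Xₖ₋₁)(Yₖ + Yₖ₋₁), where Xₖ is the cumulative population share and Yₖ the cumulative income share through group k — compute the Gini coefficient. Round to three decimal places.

Cumulative income shares Yₖ: 0.0250, 0.0840, 0.1650, 0.5780, 1.0000
Σ (Xₖ−Xₖ₋₁)(Yₖ+Yₖ₋₁) = (1/5)(0.0250+0.0000) + (1/5)(0.0840+0.0250) + (1/5)(0.1650+0.0840) + (1/5)(0.5780+0.1650) + (1/5)(1.0000+0.5780)
  = 0.0050 + 0.0218 + 0.0498 + 0.1486 + 0.3156 = 0.5408
G = 1 − 0.5408 = 0.4592

0.459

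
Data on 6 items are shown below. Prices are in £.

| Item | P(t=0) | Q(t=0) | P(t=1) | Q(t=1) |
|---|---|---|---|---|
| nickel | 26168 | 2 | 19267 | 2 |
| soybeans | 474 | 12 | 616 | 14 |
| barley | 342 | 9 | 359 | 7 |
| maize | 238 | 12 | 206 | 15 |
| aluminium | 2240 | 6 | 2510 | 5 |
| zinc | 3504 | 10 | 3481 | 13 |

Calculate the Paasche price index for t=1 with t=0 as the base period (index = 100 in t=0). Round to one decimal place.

Paasche price index uses current-period quantities as weights.
ΣP(t=1)·Q(t=1) = 19267×2 + 616×14 + 359×7 + 206×15 + 2510×5 + 3481×13 = 38534 + 8624 + 2513 + 3090 + 12550 + 45253 = 110564
ΣP(t=0)·Q(t=1) = 26168×2 + 474×14 + 342×7 + 238×15 + 2240×5 + 3504×13 = 52336 + 6636 + 2394 + 3570 + 11200 + 45552 = 121688
Index = 110564 / 121688 × 100 = 90.8586

90.9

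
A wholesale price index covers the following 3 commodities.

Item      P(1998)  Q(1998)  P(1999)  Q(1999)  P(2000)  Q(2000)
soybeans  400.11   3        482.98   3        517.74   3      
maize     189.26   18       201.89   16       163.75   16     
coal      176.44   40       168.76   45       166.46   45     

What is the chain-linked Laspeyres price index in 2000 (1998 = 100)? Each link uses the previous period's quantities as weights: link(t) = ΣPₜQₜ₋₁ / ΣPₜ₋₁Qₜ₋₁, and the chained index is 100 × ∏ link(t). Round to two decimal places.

Link 1998→1999:
ΣP(1999)Q(1998) = 482.98×3 + 201.89×18 + 168.76×40 = 1448.94 + 3634.02 + 6750.4 = 11833.36
ΣP(1998)Q(1998) = 400.11×3 + 189.26×18 + 176.44×40 = 1200.33 + 3406.68 + 7057.6 = 11664.61
link = 11833.36/11664.61 = 1.014467
Link 1999→2000:
ΣP(2000)Q(1999) = 517.74×3 + 163.75×16 + 166.46×45 = 1553.22 + 2620 + 7490.7 = 11663.92
ΣP(1999)Q(1999) = 482.98×3 + 201.89×16 + 168.76×45 = 1448.94 + 3230.24 + 7594.2 = 12273.38
link = 11663.92/12273.38 = 0.950343
Chained index = 100 × 1.014467 × 0.950343 = 96.4091

96.41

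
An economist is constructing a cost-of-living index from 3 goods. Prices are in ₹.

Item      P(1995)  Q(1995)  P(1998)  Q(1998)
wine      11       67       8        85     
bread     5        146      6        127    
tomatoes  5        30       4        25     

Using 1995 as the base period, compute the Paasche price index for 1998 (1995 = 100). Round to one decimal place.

Paasche price index uses current-period quantities as weights.
ΣP(1998)·Q(1998) = 8×85 + 6×127 + 4×25 = 680 + 762 + 100 = 1542
ΣP(1995)·Q(1998) = 11×85 + 5×127 + 5×25 = 935 + 635 + 125 = 1695
Index = 1542 / 1695 × 100 = 90.9735

91.0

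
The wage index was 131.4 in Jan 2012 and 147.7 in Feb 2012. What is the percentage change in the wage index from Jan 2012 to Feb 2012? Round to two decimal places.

Change = (147.7 − 131.4) / 131.4 × 100
       = 16.3 / 131.4 × 100 = 12.4049%

12.40%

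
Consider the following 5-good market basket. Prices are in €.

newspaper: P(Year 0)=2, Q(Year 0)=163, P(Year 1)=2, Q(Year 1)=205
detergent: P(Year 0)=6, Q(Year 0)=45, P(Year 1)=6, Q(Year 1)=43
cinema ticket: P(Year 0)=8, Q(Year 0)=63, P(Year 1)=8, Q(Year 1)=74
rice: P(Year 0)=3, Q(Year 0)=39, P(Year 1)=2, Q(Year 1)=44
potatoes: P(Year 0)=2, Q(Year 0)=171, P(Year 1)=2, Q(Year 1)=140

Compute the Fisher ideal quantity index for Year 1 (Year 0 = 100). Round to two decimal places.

107.18

Laspeyres component (base-period weights):
ΣP(Year 0)Q(Year 1) = 2×205 + 6×43 + 8×74 + 3×44 + 2×140 = 410 + 258 + 592 + 132 + 280 = 1672
ΣP(Year 0)Q(Year 0) = 2×163 + 6×45 + 8×63 + 3×39 + 2×171 = 326 + 270 + 504 + 117 + 342 = 1559
L = 1672 / 1559 × 100 = 107.2482
Paasche component (current-period weights):
ΣP(Year 1)Q(Year 1) = 2×205 + 6×43 + 8×74 + 2×44 + 2×140 = 410 + 258 + 592 + 88 + 280 = 1628
ΣP(Year 1)Q(Year 0) = 2×163 + 6×45 + 8×63 + 2×39 + 2×171 = 326 + 270 + 504 + 78 + 342 = 1520
P = 1628 / 1520 × 100 = 107.1053
Fisher = √(L × P) = √(107.2482 × 107.1053) = 107.1767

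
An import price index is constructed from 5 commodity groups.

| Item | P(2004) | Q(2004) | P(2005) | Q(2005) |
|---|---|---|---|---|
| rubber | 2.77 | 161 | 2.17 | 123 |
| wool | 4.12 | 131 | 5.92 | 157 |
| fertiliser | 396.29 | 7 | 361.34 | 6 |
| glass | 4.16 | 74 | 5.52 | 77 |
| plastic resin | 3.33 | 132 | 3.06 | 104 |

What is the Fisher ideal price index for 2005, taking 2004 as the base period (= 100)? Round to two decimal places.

100.48

Laspeyres component (base-period weights):
ΣP(2005)Q(2004) = 2.17×161 + 5.92×131 + 361.34×7 + 5.52×74 + 3.06×132 = 349.37 + 775.52 + 2529.38 + 408.48 + 403.92 = 4466.67
ΣP(2004)Q(2004) = 2.77×161 + 4.12×131 + 396.29×7 + 4.16×74 + 3.33×132 = 445.97 + 539.72 + 2774.03 + 307.84 + 439.56 = 4507.12
L = 4466.67 / 4507.12 × 100 = 99.1025
Paasche component (current-period weights):
ΣP(2005)Q(2005) = 2.17×123 + 5.92×157 + 361.34×6 + 5.52×77 + 3.06×104 = 266.91 + 929.44 + 2168.04 + 425.04 + 318.24 = 4107.67
ΣP(2004)Q(2005) = 2.77×123 + 4.12×157 + 396.29×6 + 4.16×77 + 3.33×104 = 340.71 + 646.84 + 2377.74 + 320.32 + 346.32 = 4031.93
P = 4107.67 / 4031.93 × 100 = 101.8785
Fisher = √(L × P) = √(99.1025 × 101.8785) = 100.4809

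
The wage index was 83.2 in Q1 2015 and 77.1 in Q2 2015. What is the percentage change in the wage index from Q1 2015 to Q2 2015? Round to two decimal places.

Change = (77.1 − 83.2) / 83.2 × 100
       = -6.1 / 83.2 × 100 = -7.3317%

-7.33%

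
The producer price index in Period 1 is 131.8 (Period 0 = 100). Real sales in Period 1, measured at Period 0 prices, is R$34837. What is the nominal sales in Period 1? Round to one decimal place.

45915.2

Nominal = Real × (Index/100) = 34837 × (131.8/100)
        = 34837 × 1.318 = 45915.1660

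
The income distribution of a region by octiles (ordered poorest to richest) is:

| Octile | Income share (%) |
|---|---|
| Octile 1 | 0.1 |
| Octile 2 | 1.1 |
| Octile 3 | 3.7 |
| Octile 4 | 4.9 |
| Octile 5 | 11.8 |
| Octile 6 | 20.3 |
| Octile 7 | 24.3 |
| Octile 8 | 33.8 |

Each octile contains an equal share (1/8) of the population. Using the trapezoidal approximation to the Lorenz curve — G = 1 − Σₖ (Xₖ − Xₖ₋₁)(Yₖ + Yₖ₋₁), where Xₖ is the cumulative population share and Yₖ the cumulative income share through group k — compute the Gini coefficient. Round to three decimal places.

0.511

Cumulative income shares Yₖ: 0.0010, 0.0120, 0.0490, 0.0980, 0.2160, 0.4190, 0.6620, 1.0000
Σ (Xₖ−Xₖ₋₁)(Yₖ+Yₖ₋₁) = (1/8)(0.0010+0.0000) + (1/8)(0.0120+0.0010) + (1/8)(0.0490+0.0120) + (1/8)(0.0980+0.0490) + (1/8)(0.2160+0.0980) + (1/8)(0.4190+0.2160) + (1/8)(0.6620+0.4190) + (1/8)(1.0000+0.6620)
  = 0.0001 + 0.0016 + 0.0076 + 0.0184 + 0.0393 + 0.0794 + 0.1351 + 0.2077 = 0.4893
G = 1 − 0.4893 = 0.5108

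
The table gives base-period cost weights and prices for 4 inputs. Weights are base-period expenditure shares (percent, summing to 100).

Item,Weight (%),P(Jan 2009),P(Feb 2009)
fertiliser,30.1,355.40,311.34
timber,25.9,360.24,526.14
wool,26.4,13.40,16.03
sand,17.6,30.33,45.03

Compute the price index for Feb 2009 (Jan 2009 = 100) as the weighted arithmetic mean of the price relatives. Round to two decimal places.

fertiliser: 30.1 × (311.34/355.40) = 30.1 × 0.876027 = 26.3684
timber: 25.9 × (526.14/360.24) = 25.9 × 1.460526 = 37.8276
wool: 26.4 × (16.03/13.40) = 26.4 × 1.196269 = 31.5815
sand: 17.6 × (45.03/30.33) = 17.6 × 1.484669 = 26.1302
Index = Σ wᵢ·(p₁ᵢ/p₀ᵢ) = 26.3684 + 37.8276 + 31.5815 + 26.1302 = 121.9077

121.91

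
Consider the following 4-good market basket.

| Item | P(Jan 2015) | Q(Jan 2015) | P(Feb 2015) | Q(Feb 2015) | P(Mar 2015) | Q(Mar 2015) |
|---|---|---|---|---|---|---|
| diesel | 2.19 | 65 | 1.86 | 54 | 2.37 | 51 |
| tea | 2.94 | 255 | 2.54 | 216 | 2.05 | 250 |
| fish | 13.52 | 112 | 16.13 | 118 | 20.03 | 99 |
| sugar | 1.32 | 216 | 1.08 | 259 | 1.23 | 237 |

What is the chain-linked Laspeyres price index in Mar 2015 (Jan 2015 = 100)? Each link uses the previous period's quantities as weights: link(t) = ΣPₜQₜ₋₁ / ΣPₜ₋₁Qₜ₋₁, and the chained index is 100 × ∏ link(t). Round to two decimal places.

Link Jan 2015→Feb 2015:
ΣP(Feb 2015)Q(Jan 2015) = 1.86×65 + 2.54×255 + 16.13×112 + 1.08×216 = 120.9 + 647.7 + 1806.56 + 233.28 = 2808.44
ΣP(Jan 2015)Q(Jan 2015) = 2.19×65 + 2.94×255 + 13.52×112 + 1.32×216 = 142.35 + 749.7 + 1514.24 + 285.12 = 2691.41
link = 2808.44/2691.41 = 1.043483
Link Feb 2015→Mar 2015:
ΣP(Mar 2015)Q(Feb 2015) = 2.37×54 + 2.05×216 + 20.03×118 + 1.23×259 = 127.98 + 442.8 + 2363.54 + 318.57 = 3252.89
ΣP(Feb 2015)Q(Feb 2015) = 1.86×54 + 2.54×216 + 16.13×118 + 1.08×259 = 100.44 + 548.64 + 1903.34 + 279.72 = 2832.14
link = 3252.89/2832.14 = 1.148563
Chained index = 100 × 1.043483 × 1.148563 = 119.8505

119.85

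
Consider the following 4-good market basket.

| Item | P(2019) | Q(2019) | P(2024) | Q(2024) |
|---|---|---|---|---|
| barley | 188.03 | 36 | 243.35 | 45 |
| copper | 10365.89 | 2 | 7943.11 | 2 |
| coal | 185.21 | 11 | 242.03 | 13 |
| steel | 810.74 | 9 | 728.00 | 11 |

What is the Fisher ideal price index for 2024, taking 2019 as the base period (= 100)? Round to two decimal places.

Laspeyres component (base-period weights):
ΣP(2024)Q(2019) = 243.35×36 + 7943.11×2 + 242.03×11 + 728.00×9 = 8760.6 + 15886.22 + 2662.33 + 6552 = 33861.15
ΣP(2019)Q(2019) = 188.03×36 + 10365.89×2 + 185.21×11 + 810.74×9 = 6769.08 + 20731.78 + 2037.31 + 7296.66 = 36834.83
L = 33861.15 / 36834.83 × 100 = 91.9270
Paasche component (current-period weights):
ΣP(2024)Q(2024) = 243.35×45 + 7943.11×2 + 242.03×13 + 728.00×11 = 10950.75 + 15886.22 + 3146.39 + 8008 = 37991.36
ΣP(2019)Q(2024) = 188.03×45 + 10365.89×2 + 185.21×13 + 810.74×11 = 8461.35 + 20731.78 + 2407.73 + 8918.14 = 40519
P = 37991.36 / 40519 × 100 = 93.7618
Fisher = √(L × P) = √(91.9270 × 93.7618) = 92.8399

92.84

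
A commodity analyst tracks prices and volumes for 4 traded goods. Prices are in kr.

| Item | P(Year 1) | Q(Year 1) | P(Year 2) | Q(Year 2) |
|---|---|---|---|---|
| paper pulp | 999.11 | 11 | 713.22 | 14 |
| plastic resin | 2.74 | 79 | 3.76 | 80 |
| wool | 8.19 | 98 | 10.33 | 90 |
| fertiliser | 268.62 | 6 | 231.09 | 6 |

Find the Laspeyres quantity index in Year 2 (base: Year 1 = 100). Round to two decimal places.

121.54

Laspeyres quantity index uses base-period prices as weights.
ΣP(Year 1)·Q(Year 2) = 999.11×14 + 2.74×80 + 8.19×90 + 268.62×6 = 13987.54 + 219.2 + 737.1 + 1611.72 = 16555.56
ΣP(Year 1)·Q(Year 1) = 999.11×11 + 2.74×79 + 8.19×98 + 268.62×6 = 10990.21 + 216.46 + 802.62 + 1611.72 = 13621.01
Index = 16555.56 / 13621.01 × 100 = 121.5443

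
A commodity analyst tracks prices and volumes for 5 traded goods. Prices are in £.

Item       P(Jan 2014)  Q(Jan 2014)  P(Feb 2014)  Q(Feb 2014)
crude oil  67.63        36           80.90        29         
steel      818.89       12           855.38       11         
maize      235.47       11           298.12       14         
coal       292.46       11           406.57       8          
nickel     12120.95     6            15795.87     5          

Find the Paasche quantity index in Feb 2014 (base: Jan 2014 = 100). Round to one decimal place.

84.8

Paasche quantity index uses current-period prices as weights.
ΣP(Feb 2014)·Q(Feb 2014) = 80.90×29 + 855.38×11 + 298.12×14 + 406.57×8 + 15795.87×5 = 2346.1 + 9409.18 + 4173.68 + 3252.56 + 78979.35 = 98160.87
ΣP(Feb 2014)·Q(Jan 2014) = 80.90×36 + 855.38×12 + 298.12×11 + 406.57×11 + 15795.87×6 = 2912.4 + 10264.56 + 3279.32 + 4472.27 + 94775.22 = 115703.77
Index = 98160.87 / 115703.77 × 100 = 84.8381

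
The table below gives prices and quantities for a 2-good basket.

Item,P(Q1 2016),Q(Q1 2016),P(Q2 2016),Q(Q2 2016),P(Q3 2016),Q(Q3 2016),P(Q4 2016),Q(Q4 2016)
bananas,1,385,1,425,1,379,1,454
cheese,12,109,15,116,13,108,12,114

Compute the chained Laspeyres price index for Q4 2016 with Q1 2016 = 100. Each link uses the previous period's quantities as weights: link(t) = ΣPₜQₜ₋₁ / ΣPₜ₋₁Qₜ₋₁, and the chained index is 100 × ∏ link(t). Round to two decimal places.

100.08

Link Q1 2016→Q2 2016:
ΣP(Q2 2016)Q(Q1 2016) = 1×385 + 15×109 = 385 + 1635 = 2020
ΣP(Q1 2016)Q(Q1 2016) = 1×385 + 12×109 = 385 + 1308 = 1693
link = 2020/1693 = 1.193148
Link Q2 2016→Q3 2016:
ΣP(Q3 2016)Q(Q2 2016) = 1×425 + 13×116 = 425 + 1508 = 1933
ΣP(Q2 2016)Q(Q2 2016) = 1×425 + 15×116 = 425 + 1740 = 2165
link = 1933/2165 = 0.892841
Link Q3 2016→Q4 2016:
ΣP(Q4 2016)Q(Q3 2016) = 1×379 + 12×108 = 379 + 1296 = 1675
ΣP(Q3 2016)Q(Q3 2016) = 1×379 + 13×108 = 379 + 1404 = 1783
link = 1675/1783 = 0.939428
Chained index = 100 × 1.193148 × 0.892841 × 0.939428 = 100.0764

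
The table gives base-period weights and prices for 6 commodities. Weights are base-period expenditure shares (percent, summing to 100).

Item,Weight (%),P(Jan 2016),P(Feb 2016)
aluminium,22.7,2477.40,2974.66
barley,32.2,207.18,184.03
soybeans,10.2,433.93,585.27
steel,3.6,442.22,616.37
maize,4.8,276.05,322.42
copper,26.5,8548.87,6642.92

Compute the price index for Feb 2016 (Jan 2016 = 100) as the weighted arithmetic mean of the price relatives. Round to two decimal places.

100.83

aluminium: 22.7 × (2974.66/2477.40) = 22.7 × 1.200718 = 27.2563
barley: 32.2 × (184.03/207.18) = 32.2 × 0.888261 = 28.6020
soybeans: 10.2 × (585.27/433.93) = 10.2 × 1.348766 = 13.7574
steel: 3.6 × (616.37/442.22) = 3.6 × 1.393809 = 5.0177
maize: 4.8 × (322.42/276.05) = 4.8 × 1.167977 = 5.6063
copper: 26.5 × (6642.92/8548.87) = 26.5 × 0.777052 = 20.5919
Index = Σ wᵢ·(p₁ᵢ/p₀ᵢ) = 27.2563 + 28.6020 + 13.7574 + 5.0177 + 5.6063 + 20.5919 = 100.8316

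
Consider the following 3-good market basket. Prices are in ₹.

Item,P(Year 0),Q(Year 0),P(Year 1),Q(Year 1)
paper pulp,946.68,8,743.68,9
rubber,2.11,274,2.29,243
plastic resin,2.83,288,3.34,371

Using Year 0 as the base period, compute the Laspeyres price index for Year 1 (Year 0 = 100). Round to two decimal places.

Laspeyres price index uses base-period quantities as weights.
ΣP(Year 1)·Q(Year 0) = 743.68×8 + 2.29×274 + 3.34×288 = 5949.44 + 627.46 + 961.92 = 7538.82
ΣP(Year 0)·Q(Year 0) = 946.68×8 + 2.11×274 + 2.83×288 = 7573.44 + 578.14 + 815.04 = 8966.62
Index = 7538.82 / 8966.62 × 100 = 84.0765

84.08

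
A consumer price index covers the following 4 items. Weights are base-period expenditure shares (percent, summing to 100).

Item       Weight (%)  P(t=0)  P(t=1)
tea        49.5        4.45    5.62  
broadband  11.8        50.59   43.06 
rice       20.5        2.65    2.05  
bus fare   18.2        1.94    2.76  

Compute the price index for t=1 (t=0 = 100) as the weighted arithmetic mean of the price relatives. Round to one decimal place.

114.3

tea: 49.5 × (5.62/4.45) = 49.5 × 1.262921 = 62.5146
broadband: 11.8 × (43.06/50.59) = 11.8 × 0.851156 = 10.0436
rice: 20.5 × (2.05/2.65) = 20.5 × 0.773585 = 15.8585
bus fare: 18.2 × (2.76/1.94) = 18.2 × 1.422680 = 25.8928
Index = Σ wᵢ·(p₁ᵢ/p₀ᵢ) = 62.5146 + 10.0436 + 15.8585 + 25.8928 = 114.3095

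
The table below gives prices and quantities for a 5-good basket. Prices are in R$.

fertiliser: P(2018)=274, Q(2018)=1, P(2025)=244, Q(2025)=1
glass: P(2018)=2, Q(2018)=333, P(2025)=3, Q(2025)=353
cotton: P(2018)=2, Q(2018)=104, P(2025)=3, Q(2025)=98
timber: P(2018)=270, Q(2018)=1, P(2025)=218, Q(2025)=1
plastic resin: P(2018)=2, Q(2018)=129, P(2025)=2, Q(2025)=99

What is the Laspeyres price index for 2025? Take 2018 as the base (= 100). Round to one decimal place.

Laspeyres price index uses base-period quantities as weights.
ΣP(2025)·Q(2018) = 244×1 + 3×333 + 3×104 + 218×1 + 2×129 = 244 + 999 + 312 + 218 + 258 = 2031
ΣP(2018)·Q(2018) = 274×1 + 2×333 + 2×104 + 270×1 + 2×129 = 274 + 666 + 208 + 270 + 258 = 1676
Index = 2031 / 1676 × 100 = 121.1814

121.2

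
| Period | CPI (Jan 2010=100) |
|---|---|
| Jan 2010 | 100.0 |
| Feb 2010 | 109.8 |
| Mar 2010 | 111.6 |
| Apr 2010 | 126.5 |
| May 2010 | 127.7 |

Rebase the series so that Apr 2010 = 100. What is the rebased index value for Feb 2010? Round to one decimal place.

Rebased(Feb 2010) = 109.8 / 126.5 × 100 = 86.7984

86.8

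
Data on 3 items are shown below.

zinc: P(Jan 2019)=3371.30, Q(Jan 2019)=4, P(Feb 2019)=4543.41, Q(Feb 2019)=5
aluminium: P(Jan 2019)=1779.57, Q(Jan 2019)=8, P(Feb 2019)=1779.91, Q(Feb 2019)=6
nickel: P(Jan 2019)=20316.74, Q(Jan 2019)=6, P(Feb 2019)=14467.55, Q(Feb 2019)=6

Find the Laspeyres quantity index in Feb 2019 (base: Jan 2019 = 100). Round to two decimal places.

Laspeyres quantity index uses base-period prices as weights.
ΣP(Jan 2019)·Q(Feb 2019) = 3371.30×5 + 1779.57×6 + 20316.74×6 = 16856.5 + 10677.42 + 121900.44 = 149434.36
ΣP(Jan 2019)·Q(Jan 2019) = 3371.30×4 + 1779.57×8 + 20316.74×6 = 13485.2 + 14236.56 + 121900.44 = 149622.2
Index = 149434.36 / 149622.2 × 100 = 99.8745

99.87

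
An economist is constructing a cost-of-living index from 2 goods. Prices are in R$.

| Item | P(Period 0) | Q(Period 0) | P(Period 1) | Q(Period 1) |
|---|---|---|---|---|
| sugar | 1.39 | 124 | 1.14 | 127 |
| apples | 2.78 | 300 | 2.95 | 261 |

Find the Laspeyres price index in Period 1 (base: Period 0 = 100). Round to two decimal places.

Laspeyres price index uses base-period quantities as weights.
ΣP(Period 1)·Q(Period 0) = 1.14×124 + 2.95×300 = 141.36 + 885 = 1026.36
ΣP(Period 0)·Q(Period 0) = 1.39×124 + 2.78×300 = 172.36 + 834 = 1006.36
Index = 1026.36 / 1006.36 × 100 = 101.9874

101.99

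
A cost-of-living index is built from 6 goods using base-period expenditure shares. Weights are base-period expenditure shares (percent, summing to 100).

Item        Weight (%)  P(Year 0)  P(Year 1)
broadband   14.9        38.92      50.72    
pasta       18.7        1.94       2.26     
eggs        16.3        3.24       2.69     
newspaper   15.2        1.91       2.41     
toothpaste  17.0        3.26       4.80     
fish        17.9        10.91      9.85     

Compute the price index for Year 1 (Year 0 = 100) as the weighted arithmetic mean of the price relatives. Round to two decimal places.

115.11

broadband: 14.9 × (50.72/38.92) = 14.9 × 1.303186 = 19.4175
pasta: 18.7 × (2.26/1.94) = 18.7 × 1.164948 = 21.7845
eggs: 16.3 × (2.69/3.24) = 16.3 × 0.830247 = 13.5330
newspaper: 15.2 × (2.41/1.91) = 15.2 × 1.261780 = 19.1791
toothpaste: 17.0 × (4.80/3.26) = 17.0 × 1.472393 = 25.0307
fish: 17.9 × (9.85/10.91) = 17.9 × 0.902841 = 16.1609
Index = Σ wᵢ·(p₁ᵢ/p₀ᵢ) = 19.4175 + 21.7845 + 13.5330 + 19.1791 + 25.0307 + 16.1609 = 115.1056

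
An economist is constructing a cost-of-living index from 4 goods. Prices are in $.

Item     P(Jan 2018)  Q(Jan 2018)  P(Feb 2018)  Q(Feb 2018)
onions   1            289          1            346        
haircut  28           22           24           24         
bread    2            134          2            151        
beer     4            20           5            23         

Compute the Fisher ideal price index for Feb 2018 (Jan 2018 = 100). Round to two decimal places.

94.70

Laspeyres component (base-period weights):
ΣP(Feb 2018)Q(Jan 2018) = 1×289 + 24×22 + 2×134 + 5×20 = 289 + 528 + 268 + 100 = 1185
ΣP(Jan 2018)Q(Jan 2018) = 1×289 + 28×22 + 2×134 + 4×20 = 289 + 616 + 268 + 80 = 1253
L = 1185 / 1253 × 100 = 94.5730
Paasche component (current-period weights):
ΣP(Feb 2018)Q(Feb 2018) = 1×346 + 24×24 + 2×151 + 5×23 = 346 + 576 + 302 + 115 = 1339
ΣP(Jan 2018)Q(Feb 2018) = 1×346 + 28×24 + 2×151 + 4×23 = 346 + 672 + 302 + 92 = 1412
P = 1339 / 1412 × 100 = 94.8300
Fisher = √(L × P) = √(94.5730 × 94.8300) = 94.7014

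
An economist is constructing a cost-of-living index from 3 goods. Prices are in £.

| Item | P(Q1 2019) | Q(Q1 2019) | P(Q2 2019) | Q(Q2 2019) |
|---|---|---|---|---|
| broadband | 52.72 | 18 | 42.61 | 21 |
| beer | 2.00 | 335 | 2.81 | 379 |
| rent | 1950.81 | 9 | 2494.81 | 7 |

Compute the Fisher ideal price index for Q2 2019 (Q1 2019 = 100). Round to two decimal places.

Laspeyres component (base-period weights):
ΣP(Q2 2019)Q(Q1 2019) = 42.61×18 + 2.81×335 + 2494.81×9 = 766.98 + 941.35 + 22453.29 = 24161.62
ΣP(Q1 2019)Q(Q1 2019) = 52.72×18 + 2.00×335 + 1950.81×9 = 948.96 + 670 + 17557.29 = 19176.25
L = 24161.62 / 19176.25 × 100 = 125.9976
Paasche component (current-period weights):
ΣP(Q2 2019)Q(Q2 2019) = 42.61×21 + 2.81×379 + 2494.81×7 = 894.81 + 1064.99 + 17463.67 = 19423.47
ΣP(Q1 2019)Q(Q2 2019) = 52.72×21 + 2.00×379 + 1950.81×7 = 1107.12 + 758 + 13655.67 = 15520.79
P = 19423.47 / 15520.79 × 100 = 125.1449
Fisher = √(L × P) = √(125.9976 × 125.1449) = 125.5705

125.57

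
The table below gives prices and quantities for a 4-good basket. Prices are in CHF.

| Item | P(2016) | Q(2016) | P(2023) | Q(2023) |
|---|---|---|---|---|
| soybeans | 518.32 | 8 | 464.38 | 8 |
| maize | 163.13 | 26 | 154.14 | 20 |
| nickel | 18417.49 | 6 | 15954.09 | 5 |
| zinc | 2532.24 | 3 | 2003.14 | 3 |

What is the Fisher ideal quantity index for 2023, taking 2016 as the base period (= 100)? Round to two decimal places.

Laspeyres component (base-period weights):
ΣP(2016)Q(2023) = 518.32×8 + 163.13×20 + 18417.49×5 + 2532.24×3 = 4146.56 + 3262.6 + 92087.45 + 7596.72 = 107093.33
ΣP(2016)Q(2016) = 518.32×8 + 163.13×26 + 18417.49×6 + 2532.24×3 = 4146.56 + 4241.38 + 110504.94 + 7596.72 = 126489.6
L = 107093.33 / 126489.6 × 100 = 84.6657
Paasche component (current-period weights):
ΣP(2023)Q(2023) = 464.38×8 + 154.14×20 + 15954.09×5 + 2003.14×3 = 3715.04 + 3082.8 + 79770.45 + 6009.42 = 92577.71
ΣP(2023)Q(2016) = 464.38×8 + 154.14×26 + 15954.09×6 + 2003.14×3 = 3715.04 + 4007.64 + 95724.54 + 6009.42 = 109456.64
P = 92577.71 / 109456.64 × 100 = 84.5793
Fisher = √(L × P) = √(84.6657 × 84.5793) = 84.6225

84.62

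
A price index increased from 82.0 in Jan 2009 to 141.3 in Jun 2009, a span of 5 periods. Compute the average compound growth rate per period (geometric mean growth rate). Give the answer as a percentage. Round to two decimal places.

11.50%

Growth factor = (141.3/82.0)^(1/5) = (1.723171)^(1/5) = 1.114976
Growth rate = 1.114976 − 1 = 0.114976 = 11.4976%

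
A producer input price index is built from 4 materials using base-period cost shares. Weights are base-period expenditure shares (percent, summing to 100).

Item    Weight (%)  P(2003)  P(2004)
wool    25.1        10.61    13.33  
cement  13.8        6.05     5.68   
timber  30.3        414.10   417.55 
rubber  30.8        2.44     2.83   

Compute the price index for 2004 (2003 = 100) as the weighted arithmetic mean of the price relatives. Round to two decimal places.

110.77

wool: 25.1 × (13.33/10.61) = 25.1 × 1.256362 = 31.5347
cement: 13.8 × (5.68/6.05) = 13.8 × 0.938843 = 12.9560
timber: 30.3 × (417.55/414.10) = 30.3 × 1.008331 = 30.5524
rubber: 30.8 × (2.83/2.44) = 30.8 × 1.159836 = 35.7230
Index = Σ wᵢ·(p₁ᵢ/p₀ᵢ) = 31.5347 + 12.9560 + 30.5524 + 35.7230 = 110.7661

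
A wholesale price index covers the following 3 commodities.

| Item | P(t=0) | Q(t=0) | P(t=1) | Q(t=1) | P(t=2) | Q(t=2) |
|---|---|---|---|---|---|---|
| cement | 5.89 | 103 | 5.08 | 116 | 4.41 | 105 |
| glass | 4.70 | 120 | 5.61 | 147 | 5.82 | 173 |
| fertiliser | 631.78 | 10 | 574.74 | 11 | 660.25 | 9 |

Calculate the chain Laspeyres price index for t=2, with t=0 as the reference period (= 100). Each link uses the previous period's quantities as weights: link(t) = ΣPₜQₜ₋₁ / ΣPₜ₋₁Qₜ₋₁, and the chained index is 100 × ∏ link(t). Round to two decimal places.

Link t=0→t=1:
ΣP(t=1)Q(t=0) = 5.08×103 + 5.61×120 + 574.74×10 = 523.24 + 673.2 + 5747.4 = 6943.84
ΣP(t=0)Q(t=0) = 5.89×103 + 4.70×120 + 631.78×10 = 606.67 + 564 + 6317.8 = 7488.47
link = 6943.84/7488.47 = 0.927271
Link t=1→t=2:
ΣP(t=2)Q(t=1) = 4.41×116 + 5.82×147 + 660.25×11 = 511.56 + 855.54 + 7262.75 = 8629.85
ΣP(t=1)Q(t=1) = 5.08×116 + 5.61×147 + 574.74×11 = 589.28 + 824.67 + 6322.14 = 7736.09
link = 8629.85/7736.09 = 1.115531
Chained index = 100 × 0.927271 × 1.115531 = 103.4400

103.44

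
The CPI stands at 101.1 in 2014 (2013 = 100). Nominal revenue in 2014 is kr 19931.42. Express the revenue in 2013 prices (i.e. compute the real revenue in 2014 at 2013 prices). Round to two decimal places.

Real = Nominal ÷ (Index/100) = 19931.42 ÷ (101.1/100)
     = 19931.42 ÷ 1.011 = 19714.5598

19714.56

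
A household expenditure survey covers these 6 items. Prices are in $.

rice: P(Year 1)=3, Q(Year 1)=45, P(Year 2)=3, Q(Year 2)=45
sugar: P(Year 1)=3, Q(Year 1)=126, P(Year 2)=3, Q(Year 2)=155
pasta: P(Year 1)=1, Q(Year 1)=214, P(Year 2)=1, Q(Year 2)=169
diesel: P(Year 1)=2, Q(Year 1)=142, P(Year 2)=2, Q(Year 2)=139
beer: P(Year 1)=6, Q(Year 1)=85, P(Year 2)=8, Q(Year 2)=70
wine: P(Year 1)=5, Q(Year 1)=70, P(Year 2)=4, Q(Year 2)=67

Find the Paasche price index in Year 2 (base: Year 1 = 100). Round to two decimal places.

Paasche price index uses current-period quantities as weights.
ΣP(Year 2)·Q(Year 2) = 3×45 + 3×155 + 1×169 + 2×139 + 8×70 + 4×67 = 135 + 465 + 169 + 278 + 560 + 268 = 1875
ΣP(Year 1)·Q(Year 2) = 3×45 + 3×155 + 1×169 + 2×139 + 6×70 + 5×67 = 135 + 465 + 169 + 278 + 420 + 335 = 1802
Index = 1875 / 1802 × 100 = 104.0511

104.05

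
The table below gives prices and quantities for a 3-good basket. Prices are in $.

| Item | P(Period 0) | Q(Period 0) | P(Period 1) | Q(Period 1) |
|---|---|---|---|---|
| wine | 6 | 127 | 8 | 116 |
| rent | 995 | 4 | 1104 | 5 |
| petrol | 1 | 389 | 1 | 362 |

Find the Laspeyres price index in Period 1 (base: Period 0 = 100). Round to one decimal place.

Laspeyres price index uses base-period quantities as weights.
ΣP(Period 1)·Q(Period 0) = 8×127 + 1104×4 + 1×389 = 1016 + 4416 + 389 = 5821
ΣP(Period 0)·Q(Period 0) = 6×127 + 995×4 + 1×389 = 762 + 3980 + 389 = 5131
Index = 5821 / 5131 × 100 = 113.4477

113.4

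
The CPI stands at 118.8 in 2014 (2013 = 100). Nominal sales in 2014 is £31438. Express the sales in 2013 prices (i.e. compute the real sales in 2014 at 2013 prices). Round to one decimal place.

26463.0

Real = Nominal ÷ (Index/100) = 31438 ÷ (118.8/100)
     = 31438 ÷ 1.188 = 26462.9630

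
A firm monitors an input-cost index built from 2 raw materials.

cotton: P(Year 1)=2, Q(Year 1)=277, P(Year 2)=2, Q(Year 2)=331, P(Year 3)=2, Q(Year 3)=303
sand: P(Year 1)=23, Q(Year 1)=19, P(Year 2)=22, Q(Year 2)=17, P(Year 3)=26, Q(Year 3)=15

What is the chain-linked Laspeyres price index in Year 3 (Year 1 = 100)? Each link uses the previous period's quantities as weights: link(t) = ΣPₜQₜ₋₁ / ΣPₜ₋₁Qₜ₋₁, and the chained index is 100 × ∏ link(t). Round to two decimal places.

Link Year 1→Year 2:
ΣP(Year 2)Q(Year 1) = 2×277 + 22×19 = 554 + 418 = 972
ΣP(Year 1)Q(Year 1) = 2×277 + 23×19 = 554 + 437 = 991
link = 972/991 = 0.980827
Link Year 2→Year 3:
ΣP(Year 3)Q(Year 2) = 2×331 + 26×17 = 662 + 442 = 1104
ΣP(Year 2)Q(Year 2) = 2×331 + 22×17 = 662 + 374 = 1036
link = 1104/1036 = 1.065637
Chained index = 100 × 0.980827 × 1.065637 = 104.5206

104.52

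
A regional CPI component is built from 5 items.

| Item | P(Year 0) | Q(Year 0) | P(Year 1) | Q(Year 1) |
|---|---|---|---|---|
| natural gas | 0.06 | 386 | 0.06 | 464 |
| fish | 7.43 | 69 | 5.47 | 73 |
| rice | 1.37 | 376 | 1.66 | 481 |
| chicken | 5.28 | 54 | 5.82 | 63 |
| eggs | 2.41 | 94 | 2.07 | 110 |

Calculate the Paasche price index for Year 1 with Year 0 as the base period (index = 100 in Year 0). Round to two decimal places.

Paasche price index uses current-period quantities as weights.
ΣP(Year 1)·Q(Year 1) = 0.06×464 + 5.47×73 + 1.66×481 + 5.82×63 + 2.07×110 = 27.84 + 399.31 + 798.46 + 366.66 + 227.7 = 1819.97
ΣP(Year 0)·Q(Year 1) = 0.06×464 + 7.43×73 + 1.37×481 + 5.28×63 + 2.41×110 = 27.84 + 542.39 + 658.97 + 332.64 + 265.1 = 1826.94
Index = 1819.97 / 1826.94 × 100 = 99.6185

99.62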